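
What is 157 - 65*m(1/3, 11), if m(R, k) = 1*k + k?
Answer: -1273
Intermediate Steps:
m(R, k) = 2*k (m(R, k) = k + k = 2*k)
157 - 65*m(1/3, 11) = 157 - 130*11 = 157 - 65*22 = 157 - 1430 = -1273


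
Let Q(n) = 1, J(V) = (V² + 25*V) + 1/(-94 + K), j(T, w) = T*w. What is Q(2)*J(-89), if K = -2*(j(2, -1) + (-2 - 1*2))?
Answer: 467071/82 ≈ 5696.0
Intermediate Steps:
K = 12 (K = -2*(2*(-1) + (-2 - 1*2)) = -2*(-2 + (-2 - 2)) = -2*(-2 - 4) = -2*(-6) = 12)
J(V) = -1/82 + V² + 25*V (J(V) = (V² + 25*V) + 1/(-94 + 12) = (V² + 25*V) + 1/(-82) = (V² + 25*V) - 1/82 = -1/82 + V² + 25*V)
Q(2)*J(-89) = 1*(-1/82 + (-89)² + 25*(-89)) = 1*(-1/82 + 7921 - 2225) = 1*(467071/82) = 467071/82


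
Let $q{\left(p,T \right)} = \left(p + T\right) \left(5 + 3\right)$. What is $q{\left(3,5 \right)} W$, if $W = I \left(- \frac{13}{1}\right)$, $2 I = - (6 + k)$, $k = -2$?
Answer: $1664$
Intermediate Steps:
$q{\left(p,T \right)} = 8 T + 8 p$ ($q{\left(p,T \right)} = \left(T + p\right) 8 = 8 T + 8 p$)
$I = -2$ ($I = \frac{\left(-1\right) \left(6 - 2\right)}{2} = \frac{\left(-1\right) 4}{2} = \frac{1}{2} \left(-4\right) = -2$)
$W = 26$ ($W = - 2 \left(- \frac{13}{1}\right) = - 2 \left(\left(-13\right) 1\right) = \left(-2\right) \left(-13\right) = 26$)
$q{\left(3,5 \right)} W = \left(8 \cdot 5 + 8 \cdot 3\right) 26 = \left(40 + 24\right) 26 = 64 \cdot 26 = 1664$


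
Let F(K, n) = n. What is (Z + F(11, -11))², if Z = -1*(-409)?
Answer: 158404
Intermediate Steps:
Z = 409
(Z + F(11, -11))² = (409 - 11)² = 398² = 158404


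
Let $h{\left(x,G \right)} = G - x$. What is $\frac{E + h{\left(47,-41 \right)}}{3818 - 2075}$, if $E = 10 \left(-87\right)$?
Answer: $- \frac{958}{1743} \approx -0.54963$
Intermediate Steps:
$E = -870$
$\frac{E + h{\left(47,-41 \right)}}{3818 - 2075} = \frac{-870 - 88}{3818 - 2075} = \frac{-870 - 88}{1743} = \left(-870 - 88\right) \frac{1}{1743} = \left(-958\right) \frac{1}{1743} = - \frac{958}{1743}$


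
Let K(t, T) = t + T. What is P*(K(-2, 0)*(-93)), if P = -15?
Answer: -2790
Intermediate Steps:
K(t, T) = T + t
P*(K(-2, 0)*(-93)) = -15*(0 - 2)*(-93) = -(-30)*(-93) = -15*186 = -2790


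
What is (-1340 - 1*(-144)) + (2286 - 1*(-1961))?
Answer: 3051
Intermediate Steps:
(-1340 - 1*(-144)) + (2286 - 1*(-1961)) = (-1340 + 144) + (2286 + 1961) = -1196 + 4247 = 3051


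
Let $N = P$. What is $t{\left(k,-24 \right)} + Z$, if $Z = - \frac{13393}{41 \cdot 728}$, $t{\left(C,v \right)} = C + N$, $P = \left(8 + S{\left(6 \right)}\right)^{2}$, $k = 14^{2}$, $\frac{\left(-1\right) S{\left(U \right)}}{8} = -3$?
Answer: $\frac{36401167}{29848} \approx 1219.6$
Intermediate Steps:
$S{\left(U \right)} = 24$ ($S{\left(U \right)} = \left(-8\right) \left(-3\right) = 24$)
$k = 196$
$P = 1024$ ($P = \left(8 + 24\right)^{2} = 32^{2} = 1024$)
$N = 1024$
$t{\left(C,v \right)} = 1024 + C$ ($t{\left(C,v \right)} = C + 1024 = 1024 + C$)
$Z = - \frac{13393}{29848} \approx -0.44871$
$t{\left(k,-24 \right)} + Z = \left(1024 + 196\right) - \frac{13393}{29848} = 1220 - \frac{13393}{29848} = \frac{36401167}{29848}$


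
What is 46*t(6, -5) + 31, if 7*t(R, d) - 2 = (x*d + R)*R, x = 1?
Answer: 585/7 ≈ 83.571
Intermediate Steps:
t(R, d) = 2/7 + R*(R + d)/7 (t(R, d) = 2/7 + ((1*d + R)*R)/7 = 2/7 + ((d + R)*R)/7 = 2/7 + ((R + d)*R)/7 = 2/7 + (R*(R + d))/7 = 2/7 + R*(R + d)/7)
46*t(6, -5) + 31 = 46*(2/7 + (⅐)*6² + (⅐)*6*(-5)) + 31 = 46*(2/7 + (⅐)*36 - 30/7) + 31 = 46*(2/7 + 36/7 - 30/7) + 31 = 46*(8/7) + 31 = 368/7 + 31 = 585/7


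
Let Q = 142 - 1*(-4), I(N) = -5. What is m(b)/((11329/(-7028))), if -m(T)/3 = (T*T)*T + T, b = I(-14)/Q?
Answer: -562442055/8814347186 ≈ -0.063810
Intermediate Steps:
Q = 146 (Q = 142 + 4 = 146)
b = -5/146 ≈ -0.034247
m(T) = -3*T - 3*T³ (m(T) = -3*((T*T)*T + T) = -3*(T²*T + T) = -3*(T³ + T) = -3*(T + T³) = -3*T - 3*T³)
m(b)/((11329/(-7028))) = (-3*(-5/146)*(1 + (-5/146)²))/((11329/(-7028))) = (-3*(-5/146)*(1 + 25/21316))/((11329*(-1/7028))) = (-3*(-5/146)*21341/21316)/(-11329/7028) = (320115/3112136)*(-7028/11329) = -562442055/8814347186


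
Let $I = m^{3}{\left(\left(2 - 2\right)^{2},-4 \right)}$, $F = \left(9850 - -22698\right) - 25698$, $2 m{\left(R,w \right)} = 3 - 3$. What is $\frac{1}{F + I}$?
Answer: $\frac{1}{6850} \approx 0.00014599$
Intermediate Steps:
$m{\left(R,w \right)} = 0$ ($m{\left(R,w \right)} = \frac{3 - 3}{2} = \frac{1}{2} \cdot 0 = 0$)
$F = 6850$ ($F = \left(9850 + 22698\right) - 25698 = 32548 - 25698 = 6850$)
$I = 0$ ($I = 0^{3} = 0$)
$\frac{1}{F + I} = \frac{1}{6850 + 0} = \frac{1}{6850}$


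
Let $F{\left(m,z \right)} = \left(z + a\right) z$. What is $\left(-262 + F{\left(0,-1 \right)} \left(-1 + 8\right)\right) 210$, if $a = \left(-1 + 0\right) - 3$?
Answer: $-47670$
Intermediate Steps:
$a = -4$ ($a = -1 - 3 = -4$)
$F{\left(m,z \right)} = z \left(-4 + z\right)$ ($F{\left(m,z \right)} = \left(z - 4\right) z = \left(-4 + z\right) z = z \left(-4 + z\right)$)
$\left(-262 + F{\left(0,-1 \right)} \left(-1 + 8\right)\right) 210 = \left(-262 + - (-4 - 1) \left(-1 + 8\right)\right) 210 = \left(-262 + \left(-1\right) \left(-5\right) 7\right) 210 = \left(-262 + 5 \cdot 7\right) 210 = \left(-262 + 35\right) 210 = \left(-227\right) 210 = -47670$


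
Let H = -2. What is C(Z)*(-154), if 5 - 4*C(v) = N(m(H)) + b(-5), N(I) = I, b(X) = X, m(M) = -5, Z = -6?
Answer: -1155/2 ≈ -577.50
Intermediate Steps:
C(v) = 15/4 (C(v) = 5/4 - (-5 - 5)/4 = 5/4 - ¼*(-10) = 5/4 + 5/2 = 15/4)
C(Z)*(-154) = (15/4)*(-154) = -1155/2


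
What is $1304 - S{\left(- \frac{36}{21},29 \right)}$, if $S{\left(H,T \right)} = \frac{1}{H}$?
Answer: $\frac{15655}{12} \approx 1304.6$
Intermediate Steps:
$1304 - S{\left(- \frac{36}{21},29 \right)} = 1304 - \frac{1}{\left(-36\right) \frac{1}{21}} = 1304 - \frac{1}{- \frac{12}{7}} = 1304 - - \frac{7}{12} = 1304 + \frac{7}{12} = \frac{15655}{12}$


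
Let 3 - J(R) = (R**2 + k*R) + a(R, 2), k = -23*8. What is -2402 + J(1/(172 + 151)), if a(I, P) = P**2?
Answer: -250643156/104329 ≈ -2402.4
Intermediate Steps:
k = -184
J(R) = -1 - R**2 + 184*R (J(R) = 3 - ((R**2 - 184*R) + 2**2) = 3 - ((R**2 - 184*R) + 4) = 3 - (4 + R**2 - 184*R) = 3 + (-4 - R**2 + 184*R) = -1 - R**2 + 184*R)
-2402 + J(1/(172 + 151)) = -2402 + (-1 - (1/(172 + 151))**2 + 184/(172 + 151)) = -2402 + (-1 - (1/323)**2 + 184/323) = -2402 + (-1 - (1/323)**2 + 184*(1/323)) = -2402 + (-1 - 1*1/104329 + 184/323) = -2402 + (-1 - 1/104329 + 184/323) = -2402 - 44898/104329 = -250643156/104329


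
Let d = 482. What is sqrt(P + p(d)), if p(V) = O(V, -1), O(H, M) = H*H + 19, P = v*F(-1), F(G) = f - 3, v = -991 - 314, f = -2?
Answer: 2*sqrt(59717) ≈ 488.74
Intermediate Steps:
v = -1305
F(G) = -5 (F(G) = -2 - 3 = -5)
P = 6525 (P = -1305*(-5) = 6525)
O(H, M) = 19 + H**2 (O(H, M) = H**2 + 19 = 19 + H**2)
p(V) = 19 + V**2
sqrt(P + p(d)) = sqrt(6525 + (19 + 482**2)) = sqrt(6525 + (19 + 232324)) = sqrt(6525 + 232343) = sqrt(238868) = 2*sqrt(59717)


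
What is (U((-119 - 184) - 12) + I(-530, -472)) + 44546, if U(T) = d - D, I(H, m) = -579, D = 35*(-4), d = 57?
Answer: 44164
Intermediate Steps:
D = -140
U(T) = 197 (U(T) = 57 - 1*(-140) = 57 + 140 = 197)
(U((-119 - 184) - 12) + I(-530, -472)) + 44546 = (197 - 579) + 44546 = -382 + 44546 = 44164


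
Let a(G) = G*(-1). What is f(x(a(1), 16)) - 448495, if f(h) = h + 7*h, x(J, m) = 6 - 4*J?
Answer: -448415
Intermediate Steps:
a(G) = -G
f(h) = 8*h
f(x(a(1), 16)) - 448495 = 8*(6 - (-4)) - 448495 = 8*(6 - 4*(-1)) - 448495 = 8*(6 + 4) - 448495 = 8*10 - 448495 = 80 - 448495 = -448415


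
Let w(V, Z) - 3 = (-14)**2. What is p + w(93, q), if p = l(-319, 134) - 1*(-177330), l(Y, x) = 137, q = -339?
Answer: 177666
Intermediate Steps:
w(V, Z) = 199 (w(V, Z) = 3 + (-14)**2 = 3 + 196 = 199)
p = 177467 (p = 137 - 1*(-177330) = 137 + 177330 = 177467)
p + w(93, q) = 177467 + 199 = 177666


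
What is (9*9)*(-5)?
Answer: -405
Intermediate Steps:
(9*9)*(-5) = 81*(-5) = -405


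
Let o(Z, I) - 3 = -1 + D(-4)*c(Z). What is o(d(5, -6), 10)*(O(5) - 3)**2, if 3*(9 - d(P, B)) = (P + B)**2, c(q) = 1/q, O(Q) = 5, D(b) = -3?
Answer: 86/13 ≈ 6.6154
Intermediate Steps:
c(q) = 1/q
d(P, B) = 9 - (B + P)**2/3 (d(P, B) = 9 - (P + B)**2/3 = 9 - (B + P)**2/3)
o(Z, I) = 2 - 3/Z (o(Z, I) = 3 + (-1 - 3/Z) = 2 - 3/Z)
o(d(5, -6), 10)*(O(5) - 3)**2 = (2 - 3/(9 - (-6 + 5)**2/3))*(5 - 3)**2 = (2 - 3/(9 - 1/3*(-1)**2))*2**2 = (2 - 3/(9 - 1/3*1))*4 = (2 - 3/(9 - 1/3))*4 = (2 - 3/26/3)*4 = (2 - 3*3/26)*4 = (2 - 9/26)*4 = (43/26)*4 = 86/13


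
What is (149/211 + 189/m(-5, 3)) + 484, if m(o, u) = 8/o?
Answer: 618789/1688 ≈ 366.58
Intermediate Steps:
(149/211 + 189/m(-5, 3)) + 484 = (149/211 + 189/((8/(-5)))) + 484 = (149*(1/211) + 189/((8*(-⅕)))) + 484 = (149/211 + 189/(-8/5)) + 484 = (149/211 + 189*(-5/8)) + 484 = (149/211 - 945/8) + 484 = -198203/1688 + 484 = 618789/1688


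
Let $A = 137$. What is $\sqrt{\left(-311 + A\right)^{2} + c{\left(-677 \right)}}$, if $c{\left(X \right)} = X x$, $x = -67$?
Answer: $\sqrt{75635} \approx 275.02$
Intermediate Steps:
$c{\left(X \right)} = - 67 X$ ($c{\left(X \right)} = X \left(-67\right) = - 67 X$)
$\sqrt{\left(-311 + A\right)^{2} + c{\left(-677 \right)}} = \sqrt{\left(-311 + 137\right)^{2} - -45359} = \sqrt{\left(-174\right)^{2} + 45359} = \sqrt{30276 + 45359} = \sqrt{75635}$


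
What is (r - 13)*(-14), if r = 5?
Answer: 112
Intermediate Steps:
(r - 13)*(-14) = (5 - 13)*(-14) = -8*(-14) = 112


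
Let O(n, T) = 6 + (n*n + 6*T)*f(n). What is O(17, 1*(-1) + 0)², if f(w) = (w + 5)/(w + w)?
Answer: 10336225/289 ≈ 35766.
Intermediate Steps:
f(w) = (5 + w)/(2*w) (f(w) = (5 + w)/((2*w)) = (5 + w)*(1/(2*w)) = (5 + w)/(2*w))
O(n, T) = 6 + (5 + n)*(n² + 6*T)/(2*n) (O(n, T) = 6 + (n*n + 6*T)*((5 + n)/(2*n)) = 6 + (n² + 6*T)*((5 + n)/(2*n)) = 6 + (5 + n)*(n² + 6*T)/(2*n))
O(17, 1*(-1) + 0)² = ((½)*(17*(12 + 17*(5 + 17)) + 6*(1*(-1) + 0)*(5 + 17))/17)² = ((½)*(1/17)*(17*(12 + 17*22) + 6*(-1 + 0)*22))² = ((½)*(1/17)*(17*(12 + 374) + 6*(-1)*22))² = ((½)*(1/17)*(17*386 - 132))² = ((½)*(1/17)*(6562 - 132))² = ((½)*(1/17)*6430)² = (3215/17)² = 10336225/289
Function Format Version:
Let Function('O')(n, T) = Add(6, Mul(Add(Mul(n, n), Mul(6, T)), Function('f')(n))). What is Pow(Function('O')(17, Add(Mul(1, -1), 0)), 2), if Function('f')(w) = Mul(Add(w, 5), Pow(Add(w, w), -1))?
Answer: Rational(10336225, 289) ≈ 35766.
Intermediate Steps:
Function('f')(w) = Mul(Rational(1, 2), Pow(w, -1), Add(5, w)) (Function('f')(w) = Mul(Add(5, w), Pow(Mul(2, w), -1)) = Mul(Add(5, w), Mul(Rational(1, 2), Pow(w, -1))) = Mul(Rational(1, 2), Pow(w, -1), Add(5, w)))
Function('O')(n, T) = Add(6, Mul(Rational(1, 2), Pow(n, -1), Add(5, n), Add(Pow(n, 2), Mul(6, T)))) (Function('O')(n, T) = Add(6, Mul(Add(Mul(n, n), Mul(6, T)), Mul(Rational(1, 2), Pow(n, -1), Add(5, n)))) = Add(6, Mul(Add(Pow(n, 2), Mul(6, T)), Mul(Rational(1, 2), Pow(n, -1), Add(5, n)))) = Add(6, Mul(Rational(1, 2), Pow(n, -1), Add(5, n), Add(Pow(n, 2), Mul(6, T)))))
Pow(Function('O')(17, Add(Mul(1, -1), 0)), 2) = Pow(Mul(Rational(1, 2), Pow(17, -1), Add(Mul(17, Add(12, Mul(17, Add(5, 17)))), Mul(6, Add(Mul(1, -1), 0), Add(5, 17)))), 2) = Pow(Mul(Rational(1, 2), Rational(1, 17), Add(Mul(17, Add(12, Mul(17, 22))), Mul(6, Add(-1, 0), 22))), 2) = Pow(Mul(Rational(1, 2), Rational(1, 17), Add(Mul(17, Add(12, 374)), Mul(6, -1, 22))), 2) = Pow(Mul(Rational(1, 2), Rational(1, 17), Add(Mul(17, 386), -132)), 2) = Pow(Mul(Rational(1, 2), Rational(1, 17), Add(6562, -132)), 2) = Pow(Mul(Rational(1, 2), Rational(1, 17), 6430), 2) = Pow(Rational(3215, 17), 2) = Rational(10336225, 289)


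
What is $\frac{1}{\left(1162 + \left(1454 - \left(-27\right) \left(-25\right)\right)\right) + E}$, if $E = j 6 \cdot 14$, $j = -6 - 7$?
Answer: $\frac{1}{849} \approx 0.0011779$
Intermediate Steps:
$j = -13$ ($j = -6 - 7 = -13$)
$E = -1092$ ($E = \left(-13\right) 6 \cdot 14 = \left(-78\right) 14 = -1092$)
$\frac{1}{\left(1162 + \left(1454 - \left(-27\right) \left(-25\right)\right)\right) + E} = \frac{1}{\left(1162 + \left(1454 - \left(-27\right) \left(-25\right)\right)\right) - 1092} = \frac{1}{\left(1162 + \left(1454 - 675\right)\right) - 1092} = \frac{1}{\left(1162 + 779\right) - 1092} = \frac{1}{1941 - 1092} = \frac{1}{849}$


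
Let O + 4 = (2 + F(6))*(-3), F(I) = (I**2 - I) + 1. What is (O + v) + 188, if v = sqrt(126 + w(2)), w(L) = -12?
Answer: 85 + sqrt(114) ≈ 95.677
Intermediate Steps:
v = sqrt(114) (v = sqrt(126 - 12) = sqrt(114) ≈ 10.677)
F(I) = 1 + I**2 - I
O = -103 (O = -4 + (2 + (1 + 6**2 - 1*6))*(-3) = -4 + (2 + (1 + 36 - 6))*(-3) = -4 + (2 + 31)*(-3) = -4 + 33*(-3) = -4 - 99 = -103)
(O + v) + 188 = (-103 + sqrt(114)) + 188 = 85 + sqrt(114)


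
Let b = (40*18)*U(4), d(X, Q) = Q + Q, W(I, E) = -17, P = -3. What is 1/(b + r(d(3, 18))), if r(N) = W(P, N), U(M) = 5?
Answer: 1/3583 ≈ 0.00027910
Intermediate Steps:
d(X, Q) = 2*Q
r(N) = -17
b = 3600 (b = (40*18)*5 = 720*5 = 3600)
1/(b + r(d(3, 18))) = 1/(3600 - 17) = 1/3583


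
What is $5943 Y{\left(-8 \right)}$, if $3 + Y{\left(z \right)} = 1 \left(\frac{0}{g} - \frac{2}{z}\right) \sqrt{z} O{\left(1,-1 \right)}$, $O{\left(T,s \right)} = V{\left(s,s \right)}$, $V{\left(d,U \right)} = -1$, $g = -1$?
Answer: $-17829 - \frac{5943 i \sqrt{2}}{2} \approx -17829.0 - 4202.3 i$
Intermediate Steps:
$O{\left(T,s \right)} = -1$
$Y{\left(z \right)} = -3 + \frac{2}{\sqrt{z}}$ ($Y{\left(z \right)} = -3 + 1 \left(\frac{0}{-1} - \frac{2}{z}\right) \sqrt{z} \left(-1\right) = -3 + 1 \left(0 \left(-1\right) - \frac{2}{z}\right) \sqrt{z} \left(-1\right) = -3 + 1 \left(0 - \frac{2}{z}\right) \sqrt{z} \left(-1\right) = -3 + 1 - \frac{2}{z} \sqrt{z} \left(-1\right) = -3 + 1 \left(- \frac{2}{\sqrt{z}}\right) \left(-1\right) = -3 + - \frac{2}{\sqrt{z}} \left(-1\right) = -3 + \frac{2}{\sqrt{z}}$)
$5943 Y{\left(-8 \right)} = 5943 \left(-3 + \frac{2}{2 i \sqrt{2}}\right) = 5943 \left(-3 + 2 \left(- \frac{i \sqrt{2}}{4}\right)\right) = 5943 \left(-3 - \frac{i \sqrt{2}}{2}\right) = -17829 - \frac{5943 i \sqrt{2}}{2}$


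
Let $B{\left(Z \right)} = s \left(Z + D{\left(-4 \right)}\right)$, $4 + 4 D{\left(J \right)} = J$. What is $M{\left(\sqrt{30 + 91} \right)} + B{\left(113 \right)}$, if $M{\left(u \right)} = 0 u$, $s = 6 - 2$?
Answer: $444$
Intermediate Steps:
$D{\left(J \right)} = -1 + \frac{J}{4}$
$s = 4$
$M{\left(u \right)} = 0$
$B{\left(Z \right)} = -8 + 4 Z$ ($B{\left(Z \right)} = 4 \left(Z + \left(-1 + \frac{1}{4} \left(-4\right)\right)\right) = 4 \left(Z - 2\right) = 4 \left(-2 + Z\right) = -8 + 4 Z$)
$M{\left(\sqrt{30 + 91} \right)} + B{\left(113 \right)} = 0 + \left(-8 + 4 \cdot 113\right) = 0 + \left(-8 + 452\right) = 0 + 444 = 444$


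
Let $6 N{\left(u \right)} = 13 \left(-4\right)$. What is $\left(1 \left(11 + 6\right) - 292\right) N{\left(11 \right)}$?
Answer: $\frac{7150}{3} \approx 2383.3$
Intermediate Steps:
$N{\left(u \right)} = - \frac{26}{3}$ ($N{\left(u \right)} = \frac{13 \left(-4\right)}{6} = \frac{1}{6} \left(-52\right) = - \frac{26}{3}$)
$\left(1 \left(11 + 6\right) - 292\right) N{\left(11 \right)} = \left(1 \left(11 + 6\right) - 292\right) \left(- \frac{26}{3}\right) = \left(1 \cdot 17 - 292\right) \left(- \frac{26}{3}\right) = \left(17 - 292\right) \left(- \frac{26}{3}\right) = \left(-275\right) \left(- \frac{26}{3}\right) = \frac{7150}{3}$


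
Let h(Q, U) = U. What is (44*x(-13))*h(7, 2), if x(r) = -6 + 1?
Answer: -440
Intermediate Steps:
x(r) = -5
(44*x(-13))*h(7, 2) = (44*(-5))*2 = -220*2 = -440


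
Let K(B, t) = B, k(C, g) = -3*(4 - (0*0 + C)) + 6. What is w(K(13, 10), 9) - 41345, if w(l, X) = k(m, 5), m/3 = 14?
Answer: -41225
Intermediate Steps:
m = 42 (m = 3*14 = 42)
k(C, g) = -6 + 3*C (k(C, g) = -3*(4 - (0 + C)) + 6 = -3*(4 - C) + 6 = (-12 + 3*C) + 6 = -6 + 3*C)
w(l, X) = 120 (w(l, X) = -6 + 3*42 = -6 + 126 = 120)
w(K(13, 10), 9) - 41345 = 120 - 41345 = -41225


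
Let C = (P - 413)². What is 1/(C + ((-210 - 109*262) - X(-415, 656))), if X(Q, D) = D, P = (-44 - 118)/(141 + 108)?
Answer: 6889/976052953 ≈ 7.0580e-6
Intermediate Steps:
P = -54/83 (P = -162/249 = -162*1/249 = -54/83 ≈ -0.65060)
C = 1178754889/6889 (C = (-54/83 - 413)² = (-34333/83)² = 1178754889/6889 ≈ 1.7111e+5)
1/(C + ((-210 - 109*262) - X(-415, 656))) = 1/(1178754889/6889 + ((-210 - 109*262) - 1*656)) = 1/(1178754889/6889 + ((-210 - 28558) - 656)) = 1/(1178754889/6889 + (-28768 - 656)) = 1/(1178754889/6889 - 29424) = 1/(976052953/6889) = 6889/976052953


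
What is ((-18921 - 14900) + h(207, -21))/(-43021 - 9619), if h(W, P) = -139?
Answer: 849/1316 ≈ 0.64514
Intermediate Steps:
((-18921 - 14900) + h(207, -21))/(-43021 - 9619) = ((-18921 - 14900) - 139)/(-43021 - 9619) = (-33821 - 139)/(-52640) = -33960*(-1/52640) = 849/1316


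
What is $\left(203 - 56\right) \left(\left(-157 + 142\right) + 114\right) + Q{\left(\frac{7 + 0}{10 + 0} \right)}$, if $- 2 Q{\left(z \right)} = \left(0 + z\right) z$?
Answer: $\frac{2910551}{200} \approx 14553.0$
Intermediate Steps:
$Q{\left(z \right)} = - \frac{z^{2}}{2}$ ($Q{\left(z \right)} = - \frac{\left(0 + z\right) z}{2} = - \frac{z z}{2} = - \frac{z^{2}}{2}$)
$\left(203 - 56\right) \left(\left(-157 + 142\right) + 114\right) + Q{\left(\frac{7 + 0}{10 + 0} \right)} = \left(203 - 56\right) \left(\left(-157 + 142\right) + 114\right) - \frac{\left(\frac{7 + 0}{10 + 0}\right)^{2}}{2} = \left(203 - 56\right) \left(-15 + 114\right) - \frac{\left(\frac{7}{10}\right)^{2}}{2} = 147 \cdot 99 - \frac{\left(7 \cdot \frac{1}{10}\right)^{2}}{2} = 14553 - \frac{\left(\frac{7}{10}\right)^{2}}{2} = 14553 - \frac{49}{200} = \frac{2910551}{200}$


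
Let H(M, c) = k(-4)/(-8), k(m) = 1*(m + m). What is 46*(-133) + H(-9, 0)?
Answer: -6117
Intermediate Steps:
k(m) = 2*m (k(m) = 1*(2*m) = 2*m)
H(M, c) = 1 (H(M, c) = (2*(-4))/(-8) = -8*(-1/8) = 1)
46*(-133) + H(-9, 0) = 46*(-133) + 1 = -6118 + 1 = -6117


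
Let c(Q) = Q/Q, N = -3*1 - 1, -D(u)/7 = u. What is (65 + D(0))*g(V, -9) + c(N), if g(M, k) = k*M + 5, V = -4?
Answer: 2666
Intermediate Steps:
D(u) = -7*u
N = -4 (N = -3 - 1 = -4)
g(M, k) = 5 + M*k (g(M, k) = M*k + 5 = 5 + M*k)
c(Q) = 1
(65 + D(0))*g(V, -9) + c(N) = (65 - 7*0)*(5 - 4*(-9)) + 1 = (65 + 0)*(5 + 36) + 1 = 65*41 + 1 = 2665 + 1 = 2666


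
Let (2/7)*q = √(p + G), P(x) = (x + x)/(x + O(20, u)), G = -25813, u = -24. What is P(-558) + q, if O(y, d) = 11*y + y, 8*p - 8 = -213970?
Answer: 186/53 + 7*I*√210233/4 ≈ 3.5094 + 802.4*I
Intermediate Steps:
p = -106981/4 (p = 1 + (⅛)*(-213970) = 1 - 106985/4 = -106981/4 ≈ -26745.)
O(y, d) = 12*y
P(x) = 2*x/(240 + x) (P(x) = (x + x)/(x + 12*20) = (2*x)/(x + 240) = (2*x)/(240 + x) = 2*x/(240 + x))
q = 7*I*√210233/4 (q = 7*√(-106981/4 - 25813)/2 = 7*√(-210233/4)/2 = 7*(I*√210233/2)/2 = 7*I*√210233/4 ≈ 802.4*I)
P(-558) + q = 2*(-558)/(240 - 558) + 7*I*√210233/4 = 2*(-558)/(-318) + 7*I*√210233/4 = 2*(-558)*(-1/318) + 7*I*√210233/4 = 186/53 + 7*I*√210233/4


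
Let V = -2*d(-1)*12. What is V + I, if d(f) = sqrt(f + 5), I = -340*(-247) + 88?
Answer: 84020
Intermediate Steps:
I = 84068 (I = 83980 + 88 = 84068)
d(f) = sqrt(5 + f)
V = -48 (V = -2*sqrt(5 - 1)*12 = -2*sqrt(4)*12 = -2*2*12 = -4*12 = -48)
V + I = -48 + 84068 = 84020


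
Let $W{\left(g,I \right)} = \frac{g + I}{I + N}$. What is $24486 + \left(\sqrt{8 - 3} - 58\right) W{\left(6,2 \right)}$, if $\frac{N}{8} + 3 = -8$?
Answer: $\frac{1053130}{43} - \frac{4 \sqrt{5}}{43} \approx 24491.0$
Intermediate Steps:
$N = -88$ ($N = -24 + 8 \left(-8\right) = -24 - 64 = -88$)
$W{\left(g,I \right)} = \frac{I + g}{-88 + I}$ ($W{\left(g,I \right)} = \frac{g + I}{I - 88} = \frac{I + g}{-88 + I}$)
$24486 + \left(\sqrt{8 - 3} - 58\right) W{\left(6,2 \right)} = 24486 + \left(\sqrt{8 - 3} - 58\right) \frac{2 + 6}{-88 + 2} = 24486 + \left(\sqrt{5} - 58\right) \frac{1}{-86} \cdot 8 = 24486 + \left(-58 + \sqrt{5}\right) \left(\left(- \frac{1}{86}\right) 8\right) = 24486 + \left(-58 + \sqrt{5}\right) \left(- \frac{4}{43}\right) = 24486 + \left(\frac{232}{43} - \frac{4 \sqrt{5}}{43}\right) = \frac{1053130}{43} - \frac{4 \sqrt{5}}{43}$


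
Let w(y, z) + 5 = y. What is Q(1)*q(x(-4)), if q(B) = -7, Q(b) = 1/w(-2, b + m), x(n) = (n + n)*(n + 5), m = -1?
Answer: 1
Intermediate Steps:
w(y, z) = -5 + y
x(n) = 2*n*(5 + n) (x(n) = (2*n)*(5 + n) = 2*n*(5 + n))
Q(b) = -⅐ (Q(b) = 1/(-5 - 2) = 1/(-7) = -⅐)
Q(1)*q(x(-4)) = -⅐*(-7) = 1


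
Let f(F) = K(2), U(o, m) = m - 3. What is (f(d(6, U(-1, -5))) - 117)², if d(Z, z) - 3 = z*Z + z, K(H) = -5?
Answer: 14884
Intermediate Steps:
U(o, m) = -3 + m
d(Z, z) = 3 + z + Z*z (d(Z, z) = 3 + (z*Z + z) = 3 + (Z*z + z) = 3 + (z + Z*z) = 3 + z + Z*z)
f(F) = -5
(f(d(6, U(-1, -5))) - 117)² = (-5 - 117)² = (-122)² = 14884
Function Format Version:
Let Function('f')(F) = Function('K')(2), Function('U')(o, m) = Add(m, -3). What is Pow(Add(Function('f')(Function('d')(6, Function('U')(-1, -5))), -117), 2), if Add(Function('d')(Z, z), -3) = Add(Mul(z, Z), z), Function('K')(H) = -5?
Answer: 14884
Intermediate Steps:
Function('U')(o, m) = Add(-3, m)
Function('d')(Z, z) = Add(3, z, Mul(Z, z)) (Function('d')(Z, z) = Add(3, Add(Mul(z, Z), z)) = Add(3, Add(Mul(Z, z), z)) = Add(3, Add(z, Mul(Z, z))) = Add(3, z, Mul(Z, z)))
Function('f')(F) = -5
Pow(Add(Function('f')(Function('d')(6, Function('U')(-1, -5))), -117), 2) = Pow(Add(-5, -117), 2) = Pow(-122, 2) = 14884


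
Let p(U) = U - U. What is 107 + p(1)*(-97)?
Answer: 107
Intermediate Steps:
p(U) = 0
107 + p(1)*(-97) = 107 + 0*(-97) = 107 + 0 = 107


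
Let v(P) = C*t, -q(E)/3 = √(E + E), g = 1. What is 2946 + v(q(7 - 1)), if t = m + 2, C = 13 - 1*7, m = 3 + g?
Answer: 2982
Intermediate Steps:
m = 4 (m = 3 + 1 = 4)
q(E) = -3*√2*√E (q(E) = -3*√(E + E) = -3*√2*√E)
C = 6 (C = 13 - 7 = 6)
t = 6 (t = 4 + 2 = 6)
v(P) = 36 (v(P) = 6*6 = 36)
2946 + v(q(7 - 1)) = 2946 + 36 = 2982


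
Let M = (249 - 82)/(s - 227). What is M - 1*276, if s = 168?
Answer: -16451/59 ≈ -278.83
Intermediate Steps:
M = -167/59 (M = (249 - 82)/(168 - 227) = 167/(-59) = 167*(-1/59) = -167/59 ≈ -2.8305)
M - 1*276 = -167/59 - 1*276 = -167/59 - 276 = -16451/59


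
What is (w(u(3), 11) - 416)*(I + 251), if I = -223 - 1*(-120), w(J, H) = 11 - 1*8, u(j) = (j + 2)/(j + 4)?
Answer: -61124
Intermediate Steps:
u(j) = (2 + j)/(4 + j)
w(J, H) = 3 (w(J, H) = 11 - 8 = 3)
I = -103 (I = -223 + 120 = -103)
(w(u(3), 11) - 416)*(I + 251) = (3 - 416)*(-103 + 251) = -413*148 = -61124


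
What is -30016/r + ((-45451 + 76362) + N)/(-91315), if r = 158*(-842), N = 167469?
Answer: -168934076/86772731 ≈ -1.9469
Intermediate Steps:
r = -133036
-30016/r + ((-45451 + 76362) + N)/(-91315) = -30016/(-133036) + ((-45451 + 76362) + 167469)/(-91315) = -30016*(-1/133036) + (30911 + 167469)*(-1/91315) = 7504/33259 + 198380*(-1/91315) = 7504/33259 - 5668/2609 = -168934076/86772731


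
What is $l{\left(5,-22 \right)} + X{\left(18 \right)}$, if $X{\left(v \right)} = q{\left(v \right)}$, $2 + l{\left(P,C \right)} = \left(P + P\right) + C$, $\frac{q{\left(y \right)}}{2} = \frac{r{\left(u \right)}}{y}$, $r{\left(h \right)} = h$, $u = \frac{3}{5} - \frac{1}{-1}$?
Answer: $- \frac{622}{45} \approx -13.822$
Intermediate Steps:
$u = \frac{8}{5}$ ($u = 3 \cdot \frac{1}{5} - -1 = \frac{3}{5} + 1 = \frac{8}{5} \approx 1.6$)
$q{\left(y \right)} = \frac{16}{5 y}$ ($q{\left(y \right)} = 2 \frac{8}{5 y} = \frac{16}{5 y}$)
$l{\left(P,C \right)} = -2 + C + 2 P$ ($l{\left(P,C \right)} = -2 + \left(\left(P + P\right) + C\right) = -2 + \left(2 P + C\right) = -2 + \left(C + 2 P\right) = -2 + C + 2 P$)
$X{\left(v \right)} = \frac{16}{5 v}$
$l{\left(5,-22 \right)} + X{\left(18 \right)} = \left(-2 - 22 + 2 \cdot 5\right) + \frac{16}{5 \cdot 18} = \left(-2 - 22 + 10\right) + \frac{16}{5} \cdot \frac{1}{18} = -14 + \frac{8}{45} = - \frac{622}{45}$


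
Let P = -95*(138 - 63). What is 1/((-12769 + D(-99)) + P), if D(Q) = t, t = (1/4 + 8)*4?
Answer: -1/19861 ≈ -5.0350e-5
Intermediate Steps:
t = 33 (t = (1/4 + 8)*4 = (33/4)*4 = 33)
D(Q) = 33
P = -7125 (P = -95*75 = -7125)
1/((-12769 + D(-99)) + P) = 1/((-12769 + 33) - 7125) = 1/(-12736 - 7125) = 1/(-19861) = -1/19861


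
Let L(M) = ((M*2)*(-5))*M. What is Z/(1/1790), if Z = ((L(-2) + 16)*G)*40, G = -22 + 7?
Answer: 25776000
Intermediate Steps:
G = -15
L(M) = -10*M² (L(M) = ((2*M)*(-5))*M = (-10*M)*M = -10*M²)
Z = 14400 (Z = ((-10*(-2)² + 16)*(-15))*40 = ((-10*4 + 16)*(-15))*40 = ((-40 + 16)*(-15))*40 = -24*(-15)*40 = 360*40 = 14400)
Z/(1/1790) = 14400/(1/1790) = 14400*1790 = 25776000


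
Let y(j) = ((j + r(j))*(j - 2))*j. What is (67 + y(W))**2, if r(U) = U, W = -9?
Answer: 2941225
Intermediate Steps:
y(j) = 2*j**2*(-2 + j) (y(j) = ((j + j)*(j - 2))*j = ((2*j)*(-2 + j))*j = (2*j*(-2 + j))*j = 2*j**2*(-2 + j))
(67 + y(W))**2 = (67 + 2*(-9)**2*(-2 - 9))**2 = (67 + 2*81*(-11))**2 = (67 - 1782)**2 = (-1715)**2 = 2941225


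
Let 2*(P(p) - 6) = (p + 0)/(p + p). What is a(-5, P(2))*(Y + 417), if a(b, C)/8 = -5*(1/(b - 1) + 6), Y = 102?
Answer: -121100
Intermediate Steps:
P(p) = 25/4 (P(p) = 6 + ((p + 0)/(p + p))/2 = 6 + (p/((2*p)))/2 = 6 + (p*(1/(2*p)))/2 = 6 + (½)*(½) = 6 + ¼ = 25/4)
a(b, C) = -240 - 40/(-1 + b) (a(b, C) = 8*(-5*(1/(b - 1) + 6)) = 8*(-5*(1/(-1 + b) + 6)) = 8*(-5*(6 + 1/(-1 + b))) = 8*(-30 - 5/(-1 + b)) = -240 - 40/(-1 + b))
a(-5, P(2))*(Y + 417) = (40*(5 - 6*(-5))/(-1 - 5))*(102 + 417) = (40*(5 + 30)/(-6))*519 = (40*(-⅙)*35)*519 = -700/3*519 = -121100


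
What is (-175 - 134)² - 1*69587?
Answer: 25894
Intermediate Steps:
(-175 - 134)² - 1*69587 = (-309)² - 69587 = 95481 - 69587 = 25894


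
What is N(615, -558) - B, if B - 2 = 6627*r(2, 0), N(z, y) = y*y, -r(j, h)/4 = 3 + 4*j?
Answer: 602950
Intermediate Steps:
r(j, h) = -12 - 16*j (r(j, h) = -4*(3 + 4*j) = -12 - 16*j)
N(z, y) = y²
B = -291586 (B = 2 + 6627*(-12 - 16*2) = 2 + 6627*(-12 - 32) = 2 + 6627*(-44) = 2 - 291588 = -291586)
N(615, -558) - B = (-558)² - 1*(-291586) = 311364 + 291586 = 602950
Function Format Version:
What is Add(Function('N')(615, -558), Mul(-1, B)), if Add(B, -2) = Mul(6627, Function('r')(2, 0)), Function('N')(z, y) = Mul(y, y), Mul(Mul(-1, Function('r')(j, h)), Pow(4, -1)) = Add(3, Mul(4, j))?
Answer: 602950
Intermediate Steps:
Function('r')(j, h) = Add(-12, Mul(-16, j)) (Function('r')(j, h) = Mul(-4, Add(3, Mul(4, j))) = Add(-12, Mul(-16, j)))
Function('N')(z, y) = Pow(y, 2)
B = -291586 (B = Add(2, Mul(6627, Add(-12, Mul(-16, 2)))) = Add(2, Mul(6627, Add(-12, -32))) = Add(2, Mul(6627, -44)) = Add(2, -291588) = -291586)
Add(Function('N')(615, -558), Mul(-1, B)) = Add(Pow(-558, 2), Mul(-1, -291586)) = Add(311364, 291586) = 602950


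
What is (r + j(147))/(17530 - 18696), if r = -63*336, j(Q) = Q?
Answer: 1911/106 ≈ 18.028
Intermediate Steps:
r = -21168
(r + j(147))/(17530 - 18696) = (-21168 + 147)/(17530 - 18696) = -21021/(-1166) = -21021*(-1/1166) = 1911/106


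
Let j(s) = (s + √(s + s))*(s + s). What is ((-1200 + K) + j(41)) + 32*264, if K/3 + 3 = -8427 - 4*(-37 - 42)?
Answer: -13732 + 82*√82 ≈ -12989.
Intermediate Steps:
K = -24342 (K = -9 + 3*(-8427 - 4*(-37 - 42)) = -9 + 3*(-8427 - 4*(-79)) = -9 + 3*(-8427 + 316) = -9 + 3*(-8111) = -9 - 24333 = -24342)
j(s) = 2*s*(s + √2*√s) (j(s) = (s + √(2*s))*(2*s) = (s + √2*√s)*(2*s) = 2*s*(s + √2*√s))
((-1200 + K) + j(41)) + 32*264 = ((-1200 - 24342) + (2*41² + 2*√2*41^(3/2))) + 32*264 = (-25542 + (2*1681 + 2*√2*(41*√41))) + 8448 = (-25542 + (3362 + 82*√82)) + 8448 = (-22180 + 82*√82) + 8448 = -13732 + 82*√82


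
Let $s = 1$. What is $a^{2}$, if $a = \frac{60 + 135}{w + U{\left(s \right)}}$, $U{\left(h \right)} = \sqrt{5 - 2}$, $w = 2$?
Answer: $\frac{38025}{\left(2 + \sqrt{3}\right)^{2}} \approx 2730.1$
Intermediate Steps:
$U{\left(h \right)} = \sqrt{3}$
$a = \frac{195}{2 + \sqrt{3}}$ ($a = \frac{60 + 135}{2 + \sqrt{3}} = \frac{195}{2 + \sqrt{3}} \approx 52.25$)
$a^{2} = \left(390 - 195 \sqrt{3}\right)^{2}$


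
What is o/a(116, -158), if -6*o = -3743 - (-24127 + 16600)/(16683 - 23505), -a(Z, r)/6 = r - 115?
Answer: 8514091/22348872 ≈ 0.38096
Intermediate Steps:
a(Z, r) = 690 - 6*r (a(Z, r) = -6*(r - 115) = -6*(-115 + r) = 690 - 6*r)
o = 8514091/13644 (o = -(-3743 - (-24127 + 16600)/(16683 - 23505))/6 = -(-3743 - (-7527)/(-6822))/6 = -(-3743 - (-7527)*(-1)/6822)/6 = -(-3743 - 1*2509/2274)/6 = -(-3743 - 2509/2274)/6 = -1/6*(-8514091/2274) = 8514091/13644 ≈ 624.02)
o/a(116, -158) = 8514091/(13644*(690 - 6*(-158))) = 8514091/(13644*(690 + 948)) = (8514091/13644)/1638 = (8514091/13644)*(1/1638) = 8514091/22348872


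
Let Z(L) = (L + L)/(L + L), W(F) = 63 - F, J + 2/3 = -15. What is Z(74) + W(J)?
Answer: 239/3 ≈ 79.667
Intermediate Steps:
J = -47/3 (J = -⅔ - 15 = -47/3 ≈ -15.667)
Z(L) = 1 (Z(L) = (2*L)/((2*L)) = (2*L)*(1/(2*L)) = 1)
Z(74) + W(J) = 1 + (63 - 1*(-47/3)) = 1 + (63 + 47/3) = 1 + 236/3 = 239/3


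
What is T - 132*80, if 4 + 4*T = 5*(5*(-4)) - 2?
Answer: -21173/2 ≈ -10587.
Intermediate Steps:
T = -53/2 (T = -1 + (5*(5*(-4)) - 2)/4 = -1 + (5*(-20) - 2)/4 = -1 + (-100 - 2)/4 = -1 + (1/4)*(-102) = -1 - 51/2 = -53/2 ≈ -26.500)
T - 132*80 = -53/2 - 132*80 = -53/2 - 10560 = -21173/2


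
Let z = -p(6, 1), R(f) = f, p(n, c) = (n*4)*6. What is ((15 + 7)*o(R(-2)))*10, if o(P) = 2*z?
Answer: -63360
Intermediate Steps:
p(n, c) = 24*n (p(n, c) = (4*n)*6 = 24*n)
z = -144 (z = -24*6 = -1*144 = -144)
o(P) = -288 (o(P) = 2*(-144) = -288)
((15 + 7)*o(R(-2)))*10 = ((15 + 7)*(-288))*10 = (22*(-288))*10 = -6336*10 = -63360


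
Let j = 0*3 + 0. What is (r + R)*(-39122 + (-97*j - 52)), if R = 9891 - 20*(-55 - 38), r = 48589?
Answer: -2363759160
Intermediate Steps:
j = 0 (j = 0 + 0 = 0)
R = 11751 (R = 9891 - 20*(-93) = 9891 + 1860 = 11751)
(r + R)*(-39122 + (-97*j - 52)) = (48589 + 11751)*(-39122 + (-97*0 - 52)) = 60340*(-39122 + (0 - 52)) = 60340*(-39122 - 52) = 60340*(-39174) = -2363759160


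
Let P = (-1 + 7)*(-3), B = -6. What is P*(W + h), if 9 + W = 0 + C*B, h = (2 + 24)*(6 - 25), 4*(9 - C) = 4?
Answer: 9918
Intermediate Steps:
C = 8 (C = 9 - ¼*4 = 9 - 1 = 8)
h = -494 (h = 26*(-19) = -494)
P = -18 (P = 6*(-3) = -18)
W = -57 (W = -9 + (0 + 8*(-6)) = -9 + (0 - 48) = -9 - 48 = -57)
P*(W + h) = -18*(-57 - 494) = -18*(-551) = 9918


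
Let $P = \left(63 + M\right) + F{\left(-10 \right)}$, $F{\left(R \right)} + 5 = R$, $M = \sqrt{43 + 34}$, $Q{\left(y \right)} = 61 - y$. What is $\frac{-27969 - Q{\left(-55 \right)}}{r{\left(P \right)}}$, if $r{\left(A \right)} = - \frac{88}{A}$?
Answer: $\frac{168510}{11} + \frac{28085 \sqrt{77}}{88} \approx 18120.0$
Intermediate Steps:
$M = \sqrt{77} \approx 8.775$
$F{\left(R \right)} = -5 + R$
$P = 48 + \sqrt{77}$ ($P = \left(63 + \sqrt{77}\right) - 15 = 48 + \sqrt{77} \approx 56.775$)
$\frac{-27969 - Q{\left(-55 \right)}}{r{\left(P \right)}} = \frac{-27969 - \left(61 - -55\right)}{\left(-88\right) \frac{1}{48 + \sqrt{77}}} = \left(-27969 - \left(61 + 55\right)\right) \left(- \frac{6}{11} - \frac{\sqrt{77}}{88}\right) = \left(-27969 - 116\right) \left(- \frac{6}{11} - \frac{\sqrt{77}}{88}\right) = - 28085 \left(- \frac{6}{11} - \frac{\sqrt{77}}{88}\right) = \frac{168510}{11} + \frac{28085 \sqrt{77}}{88}$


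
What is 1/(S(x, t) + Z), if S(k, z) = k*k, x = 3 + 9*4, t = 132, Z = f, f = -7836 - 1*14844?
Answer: -1/21159 ≈ -4.7261e-5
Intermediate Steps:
f = -22680 (f = -7836 - 14844 = -22680)
Z = -22680
x = 39 (x = 3 + 36 = 39)
S(k, z) = k²
1/(S(x, t) + Z) = 1/(39² - 22680) = 1/(1521 - 22680) = 1/(-21159) = -1/21159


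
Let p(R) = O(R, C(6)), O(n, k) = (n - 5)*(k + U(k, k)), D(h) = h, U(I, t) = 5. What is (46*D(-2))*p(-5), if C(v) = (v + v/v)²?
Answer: 49680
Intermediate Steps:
C(v) = (1 + v)² (C(v) = (v + 1)² = (1 + v)²)
O(n, k) = (-5 + n)*(5 + k) (O(n, k) = (n - 5)*(k + 5) = (-5 + n)*(5 + k))
p(R) = -270 + 54*R (p(R) = -25 - 5*(1 + 6)² + 5*R + (1 + 6)²*R = -25 - 5*7² + 5*R + 7²*R = -25 - 5*49 + 5*R + 49*R = -25 - 245 + 5*R + 49*R = -270 + 54*R)
(46*D(-2))*p(-5) = (46*(-2))*(-270 + 54*(-5)) = -92*(-270 - 270) = -92*(-540) = 49680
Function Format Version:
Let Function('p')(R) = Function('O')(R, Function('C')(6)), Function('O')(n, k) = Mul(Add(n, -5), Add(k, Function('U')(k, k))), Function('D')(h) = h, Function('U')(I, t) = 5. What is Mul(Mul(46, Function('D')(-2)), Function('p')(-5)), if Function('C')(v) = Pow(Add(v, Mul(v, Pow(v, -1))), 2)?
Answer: 49680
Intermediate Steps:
Function('C')(v) = Pow(Add(1, v), 2) (Function('C')(v) = Pow(Add(v, 1), 2) = Pow(Add(1, v), 2))
Function('O')(n, k) = Mul(Add(-5, n), Add(5, k)) (Function('O')(n, k) = Mul(Add(n, -5), Add(k, 5)) = Mul(Add(-5, n), Add(5, k)))
Function('p')(R) = Add(-270, Mul(54, R)) (Function('p')(R) = Add(-25, Mul(-5, Pow(Add(1, 6), 2)), Mul(5, R), Mul(Pow(Add(1, 6), 2), R)) = Add(-25, Mul(-5, Pow(7, 2)), Mul(5, R), Mul(Pow(7, 2), R)) = Add(-25, Mul(-5, 49), Mul(5, R), Mul(49, R)) = Add(-25, -245, Mul(5, R), Mul(49, R)) = Add(-270, Mul(54, R)))
Mul(Mul(46, Function('D')(-2)), Function('p')(-5)) = Mul(Mul(46, -2), Add(-270, Mul(54, -5))) = Mul(-92, Add(-270, -270)) = Mul(-92, -540) = 49680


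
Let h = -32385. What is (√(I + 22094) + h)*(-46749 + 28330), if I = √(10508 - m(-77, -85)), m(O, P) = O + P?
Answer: 596499315 - 18419*√(22094 + √10670) ≈ 5.9376e+8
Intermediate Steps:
I = √10670 (I = √(10508 - (-77 - 85)) = √(10508 - 1*(-162)) = √(10508 + 162) = √10670 ≈ 103.30)
(√(I + 22094) + h)*(-46749 + 28330) = (√(√10670 + 22094) - 32385)*(-46749 + 28330) = (√(22094 + √10670) - 32385)*(-18419) = (-32385 + √(22094 + √10670))*(-18419) = 596499315 - 18419*√(22094 + √10670)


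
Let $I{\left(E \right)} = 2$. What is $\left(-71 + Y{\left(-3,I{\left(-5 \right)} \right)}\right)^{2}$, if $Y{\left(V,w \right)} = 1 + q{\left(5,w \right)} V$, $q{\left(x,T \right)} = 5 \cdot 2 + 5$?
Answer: $13225$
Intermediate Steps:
$q{\left(x,T \right)} = 15$ ($q{\left(x,T \right)} = 10 + 5 = 15$)
$Y{\left(V,w \right)} = 1 + 15 V$
$\left(-71 + Y{\left(-3,I{\left(-5 \right)} \right)}\right)^{2} = \left(-71 + \left(1 + 15 \left(-3\right)\right)\right)^{2} = \left(-71 + \left(1 - 45\right)\right)^{2} = \left(-71 - 44\right)^{2} = \left(-115\right)^{2} = 13225$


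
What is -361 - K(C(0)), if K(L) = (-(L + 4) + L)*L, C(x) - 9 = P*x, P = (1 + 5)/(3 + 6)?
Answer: -325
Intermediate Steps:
P = 2/3 (P = 6/9 = 6*(1/9) = 2/3 ≈ 0.66667)
C(x) = 9 + 2*x/3
K(L) = -4*L (K(L) = (-(4 + L) + L)*L = ((-4 - L) + L)*L = -4*L)
-361 - K(C(0)) = -361 - (-4)*(9 + (2/3)*0) = -361 - (-4)*(9 + 0) = -361 - (-4)*9 = -361 - 1*(-36) = -361 + 36 = -325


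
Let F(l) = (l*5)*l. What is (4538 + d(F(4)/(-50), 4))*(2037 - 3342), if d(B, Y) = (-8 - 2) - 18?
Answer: -5885550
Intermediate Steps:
F(l) = 5*l**2 (F(l) = (5*l)*l = 5*l**2)
d(B, Y) = -28 (d(B, Y) = -10 - 18 = -28)
(4538 + d(F(4)/(-50), 4))*(2037 - 3342) = (4538 - 28)*(2037 - 3342) = 4510*(-1305) = -5885550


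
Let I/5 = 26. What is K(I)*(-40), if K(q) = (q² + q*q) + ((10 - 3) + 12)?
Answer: -1352760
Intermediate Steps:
I = 130 (I = 5*26 = 130)
K(q) = 19 + 2*q² (K(q) = (q² + q²) + (7 + 12) = 2*q² + 19 = 19 + 2*q²)
K(I)*(-40) = (19 + 2*130²)*(-40) = (19 + 2*16900)*(-40) = (19 + 33800)*(-40) = 33819*(-40) = -1352760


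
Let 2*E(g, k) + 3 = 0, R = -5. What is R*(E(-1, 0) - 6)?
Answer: 75/2 ≈ 37.500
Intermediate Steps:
E(g, k) = -3/2 (E(g, k) = -3/2 + (½)*0 = -3/2 + 0 = -3/2)
R*(E(-1, 0) - 6) = -5*(-3/2 - 6) = -5*(-15/2) = 75/2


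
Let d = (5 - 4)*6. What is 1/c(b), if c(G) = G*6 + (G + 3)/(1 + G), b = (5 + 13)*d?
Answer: 109/70743 ≈ 0.0015408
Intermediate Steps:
d = 6 (d = 1*6 = 6)
b = 108 (b = (5 + 13)*6 = 18*6 = 108)
c(G) = 6*G + (3 + G)/(1 + G)
1/c(b) = 1/((3 + 6*108² + 7*108)/(1 + 108)) = 1/((3 + 6*11664 + 756)/109) = 1/((3 + 69984 + 756)/109) = 1/((1/109)*70743) = 1/(70743/109) = 109/70743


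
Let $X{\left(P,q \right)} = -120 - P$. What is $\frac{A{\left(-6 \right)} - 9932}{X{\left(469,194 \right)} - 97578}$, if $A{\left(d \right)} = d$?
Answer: $\frac{9938}{98167} \approx 0.10124$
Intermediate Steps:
$\frac{A{\left(-6 \right)} - 9932}{X{\left(469,194 \right)} - 97578} = \frac{-6 - 9932}{\left(-120 - 469\right) - 97578} = - \frac{9938}{\left(-120 - 469\right) - 97578} = - \frac{9938}{-589 - 97578} = - \frac{9938}{-98167} = \left(-9938\right) \left(- \frac{1}{98167}\right) = \frac{9938}{98167}$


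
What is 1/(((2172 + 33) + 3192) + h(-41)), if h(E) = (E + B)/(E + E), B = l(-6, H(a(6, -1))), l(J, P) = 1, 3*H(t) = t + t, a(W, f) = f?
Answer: 41/221297 ≈ 0.00018527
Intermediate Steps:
H(t) = 2*t/3 (H(t) = (t + t)/3 = (2*t)/3 = 2*t/3)
B = 1
h(E) = (1 + E)/(2*E) (h(E) = (E + 1)/(E + E) = (1 + E)/((2*E)) = (1 + E)*(1/(2*E)) = (1 + E)/(2*E))
1/(((2172 + 33) + 3192) + h(-41)) = 1/(((2172 + 33) + 3192) + (1/2)*(1 - 41)/(-41)) = 1/((2205 + 3192) + (1/2)*(-1/41)*(-40)) = 1/(5397 + 20/41) = 1/(221297/41) = 41/221297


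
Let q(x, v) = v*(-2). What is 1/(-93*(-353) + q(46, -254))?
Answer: 1/33337 ≈ 2.9997e-5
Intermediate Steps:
q(x, v) = -2*v
1/(-93*(-353) + q(46, -254)) = 1/(-93*(-353) - 2*(-254)) = 1/(32829 + 508) = 1/33337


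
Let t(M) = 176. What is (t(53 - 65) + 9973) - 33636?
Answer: -23487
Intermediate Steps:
(t(53 - 65) + 9973) - 33636 = (176 + 9973) - 33636 = 10149 - 33636 = -23487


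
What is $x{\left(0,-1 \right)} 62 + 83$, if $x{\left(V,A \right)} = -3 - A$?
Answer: $-41$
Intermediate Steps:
$x{\left(0,-1 \right)} 62 + 83 = \left(-3 - -1\right) 62 + 83 = \left(-3 + 1\right) 62 + 83 = \left(-2\right) 62 + 83 = -124 + 83 = -41$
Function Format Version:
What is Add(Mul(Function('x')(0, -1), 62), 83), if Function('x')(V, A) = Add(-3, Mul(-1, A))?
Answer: -41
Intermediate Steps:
Add(Mul(Function('x')(0, -1), 62), 83) = Add(Mul(Add(-3, Mul(-1, -1)), 62), 83) = Add(Mul(Add(-3, 1), 62), 83) = Add(Mul(-2, 62), 83) = Add(-124, 83) = -41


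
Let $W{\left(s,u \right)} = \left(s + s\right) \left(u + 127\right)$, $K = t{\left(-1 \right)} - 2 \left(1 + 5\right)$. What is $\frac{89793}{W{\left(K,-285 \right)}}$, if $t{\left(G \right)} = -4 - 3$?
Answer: $\frac{89793}{6004} \approx 14.956$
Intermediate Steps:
$t{\left(G \right)} = -7$
$K = -19$ ($K = -7 - 2 \left(1 + 5\right) = -7 - 12 = -19$)
$W{\left(s,u \right)} = 2 s \left(127 + u\right)$
$\frac{89793}{W{\left(K,-285 \right)}} = \frac{89793}{2 \left(-19\right) \left(127 - 285\right)} = \frac{89793}{2 \left(-19\right) \left(-158\right)} = \frac{89793}{6004}$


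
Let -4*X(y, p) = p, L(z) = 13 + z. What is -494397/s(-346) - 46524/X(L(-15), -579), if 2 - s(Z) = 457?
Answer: 67194061/87815 ≈ 765.18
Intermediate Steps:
X(y, p) = -p/4
s(Z) = -455 (s(Z) = 2 - 1*457 = 2 - 457 = -455)
-494397/s(-346) - 46524/X(L(-15), -579) = -494397/(-455) - 46524/((-¼*(-579))) = -494397*(-1/455) - 46524/579/4 = 494397/455 - 46524*4/579 = 494397/455 - 62032/193 = 67194061/87815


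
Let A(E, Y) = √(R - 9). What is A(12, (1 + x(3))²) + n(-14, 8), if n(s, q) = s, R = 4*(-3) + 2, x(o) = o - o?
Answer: -14 + I*√19 ≈ -14.0 + 4.3589*I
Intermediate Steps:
x(o) = 0
R = -10 (R = -12 + 2 = -10)
A(E, Y) = I*√19 (A(E, Y) = √(-10 - 9) = √(-19) = I*√19)
A(12, (1 + x(3))²) + n(-14, 8) = I*√19 - 14 = -14 + I*√19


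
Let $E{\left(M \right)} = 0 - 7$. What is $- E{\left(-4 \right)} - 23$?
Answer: $-16$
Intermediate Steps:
$E{\left(M \right)} = -7$ ($E{\left(M \right)} = 0 - 7 = -7$)
$- E{\left(-4 \right)} - 23 = \left(-1\right) \left(-7\right) - 23 = 7 - 23 = -16$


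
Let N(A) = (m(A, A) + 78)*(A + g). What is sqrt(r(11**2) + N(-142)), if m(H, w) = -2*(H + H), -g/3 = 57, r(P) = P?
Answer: 3*I*sqrt(22453) ≈ 449.53*I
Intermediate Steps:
g = -171 (g = -3*57 = -171)
m(H, w) = -4*H
N(A) = (-171 + A)*(78 - 4*A) (N(A) = (-4*A + 78)*(A - 171) = (78 - 4*A)*(-171 + A) = (-171 + A)*(78 - 4*A))
sqrt(r(11**2) + N(-142)) = sqrt(11**2 + (-13338 - 4*(-142)**2 + 762*(-142))) = sqrt(121 + (-13338 - 4*20164 - 108204)) = sqrt(121 + (-13338 - 80656 - 108204)) = sqrt(121 - 202198) = sqrt(-202077) = 3*I*sqrt(22453)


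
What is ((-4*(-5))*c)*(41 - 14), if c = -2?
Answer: -1080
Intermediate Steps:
((-4*(-5))*c)*(41 - 14) = (-4*(-5)*(-2))*(41 - 14) = (20*(-2))*27 = -40*27 = -1080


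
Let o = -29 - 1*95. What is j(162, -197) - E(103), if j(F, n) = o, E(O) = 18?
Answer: -142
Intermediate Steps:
o = -124 (o = -29 - 95 = -124)
j(F, n) = -124
j(162, -197) - E(103) = -124 - 1*18 = -124 - 18 = -142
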